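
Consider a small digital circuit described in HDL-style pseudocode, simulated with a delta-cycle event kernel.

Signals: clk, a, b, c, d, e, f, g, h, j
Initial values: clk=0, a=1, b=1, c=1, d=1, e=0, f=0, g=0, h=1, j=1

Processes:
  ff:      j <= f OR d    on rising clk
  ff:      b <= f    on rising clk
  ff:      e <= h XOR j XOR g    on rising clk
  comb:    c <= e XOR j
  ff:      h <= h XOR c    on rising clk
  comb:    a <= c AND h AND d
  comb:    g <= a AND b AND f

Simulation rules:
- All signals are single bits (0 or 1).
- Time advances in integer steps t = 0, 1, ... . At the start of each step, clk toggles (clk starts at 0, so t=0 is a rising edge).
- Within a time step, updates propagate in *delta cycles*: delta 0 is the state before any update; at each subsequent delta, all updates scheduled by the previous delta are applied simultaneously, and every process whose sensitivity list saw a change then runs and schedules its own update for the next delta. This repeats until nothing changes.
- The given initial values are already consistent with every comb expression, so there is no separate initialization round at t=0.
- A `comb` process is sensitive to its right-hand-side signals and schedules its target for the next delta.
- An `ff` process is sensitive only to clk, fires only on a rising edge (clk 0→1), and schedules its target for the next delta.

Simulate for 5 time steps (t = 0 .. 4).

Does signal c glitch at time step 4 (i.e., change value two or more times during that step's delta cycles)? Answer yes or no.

no

[bits: f,a,h,g,c,clk,b,d,j,e]
t=0: Δ0=0110101110 Δ1=0110111110 Δ2=0100110110 Δ3=0000110110 | 3Δ
t=1: Δ0=0000110110 Δ1=0000100110 | 1Δ
t=2: Δ0=0000100110 Δ1=0000110110 Δ2=0010110111 Δ3=0110010111 Δ4=0010010111 | 4Δ
t=3: Δ0=0010010111 Δ1=0010000111 | 1Δ
t=4: Δ0=0010000111 Δ1=0010010111 Δ2=0010010110 Δ3=0010110110 Δ4=0110110110 | 4Δ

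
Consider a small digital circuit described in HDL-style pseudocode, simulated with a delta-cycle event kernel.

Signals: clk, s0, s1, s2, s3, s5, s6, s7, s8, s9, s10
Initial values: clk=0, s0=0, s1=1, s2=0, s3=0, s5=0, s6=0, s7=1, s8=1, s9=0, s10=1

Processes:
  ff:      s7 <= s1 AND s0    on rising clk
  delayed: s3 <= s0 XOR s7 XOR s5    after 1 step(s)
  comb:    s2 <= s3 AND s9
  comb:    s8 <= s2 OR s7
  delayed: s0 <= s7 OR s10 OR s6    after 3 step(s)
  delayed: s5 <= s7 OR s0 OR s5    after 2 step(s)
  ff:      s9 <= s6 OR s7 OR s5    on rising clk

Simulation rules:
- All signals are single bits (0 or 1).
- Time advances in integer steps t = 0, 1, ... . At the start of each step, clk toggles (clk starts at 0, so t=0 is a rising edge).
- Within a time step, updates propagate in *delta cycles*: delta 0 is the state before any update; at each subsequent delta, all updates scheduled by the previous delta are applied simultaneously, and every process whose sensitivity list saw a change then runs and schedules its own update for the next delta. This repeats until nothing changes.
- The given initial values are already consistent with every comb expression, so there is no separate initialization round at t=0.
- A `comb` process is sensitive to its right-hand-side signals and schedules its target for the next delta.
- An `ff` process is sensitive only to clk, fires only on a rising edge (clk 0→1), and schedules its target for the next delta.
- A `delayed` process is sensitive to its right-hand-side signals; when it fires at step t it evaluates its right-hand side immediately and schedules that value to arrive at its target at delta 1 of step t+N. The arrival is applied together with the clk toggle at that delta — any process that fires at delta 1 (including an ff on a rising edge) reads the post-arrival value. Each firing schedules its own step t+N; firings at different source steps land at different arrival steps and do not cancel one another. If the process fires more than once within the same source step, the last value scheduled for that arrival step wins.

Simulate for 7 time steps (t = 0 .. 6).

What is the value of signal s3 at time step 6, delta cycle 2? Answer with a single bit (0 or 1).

1

t=0 Δ0: s2=0 s10=1 s7=1 s6=0 s0=0 clk=0 s1=1 s9=0 s3=0 s8=1 s5=0
  Δ1: clk:0→1
  Δ2: s7:1→0, s9:0→1
  Δ3: s8:1→0
  (3Δ to stable)
t=1 Δ0: s2=0 s10=1 s7=0 s6=0 s0=0 clk=1 s1=1 s9=1 s3=0 s8=0 s5=0
  Δ1: clk:1→0
  (1Δ to stable)
t=2 Δ0: s2=0 s10=1 s7=0 s6=0 s0=0 clk=0 s1=1 s9=1 s3=0 s8=0 s5=0
  Δ1: clk:0→1
  Δ2: s9:1→0
  (2Δ to stable)
t=3 Δ0: s2=0 s10=1 s7=0 s6=0 s0=0 clk=1 s1=1 s9=0 s3=0 s8=0 s5=0
  Δ1: s0:0→1, clk:1→0
  (1Δ to stable)
t=4 Δ0: s2=0 s10=1 s7=0 s6=0 s0=1 clk=0 s1=1 s9=0 s3=0 s8=0 s5=0
  Δ1: clk:0→1, s3:0→1
  Δ2: s7:0→1
  Δ3: s8:0→1
  (3Δ to stable)
t=5 Δ0: s2=0 s10=1 s7=1 s6=0 s0=1 clk=1 s1=1 s9=0 s3=1 s8=1 s5=0
  Δ1: clk:1→0, s3:1→0, s5:0→1
  (1Δ to stable)
t=6 Δ0: s2=0 s10=1 s7=1 s6=0 s0=1 clk=0 s1=1 s9=0 s3=0 s8=1 s5=1
  Δ1: clk:0→1, s3:0→1
  Δ2: s9:0→1
  Δ3: s2:0→1
  (3Δ to stable)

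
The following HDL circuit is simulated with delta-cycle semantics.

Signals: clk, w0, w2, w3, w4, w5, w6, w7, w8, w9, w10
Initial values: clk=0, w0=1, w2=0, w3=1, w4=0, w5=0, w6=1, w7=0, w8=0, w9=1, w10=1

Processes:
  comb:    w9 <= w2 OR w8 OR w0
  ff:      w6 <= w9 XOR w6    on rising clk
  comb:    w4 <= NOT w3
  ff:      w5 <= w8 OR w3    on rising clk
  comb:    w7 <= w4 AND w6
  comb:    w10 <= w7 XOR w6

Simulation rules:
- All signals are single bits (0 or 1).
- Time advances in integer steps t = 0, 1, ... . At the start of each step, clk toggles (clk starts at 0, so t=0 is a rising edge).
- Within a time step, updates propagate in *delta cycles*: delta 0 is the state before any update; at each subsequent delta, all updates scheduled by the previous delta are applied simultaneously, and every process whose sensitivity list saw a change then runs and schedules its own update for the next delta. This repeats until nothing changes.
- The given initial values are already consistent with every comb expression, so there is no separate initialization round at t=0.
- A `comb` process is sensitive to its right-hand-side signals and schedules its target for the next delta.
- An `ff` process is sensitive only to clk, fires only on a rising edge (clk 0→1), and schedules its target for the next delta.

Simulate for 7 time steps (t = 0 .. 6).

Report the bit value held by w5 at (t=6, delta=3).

1

t0.Δ0 w3=1 w6=1 w10=1 w5=0 w9=1 w8=0 clk=0 w4=0 w7=0 w2=0 w0=1
t0.Δ1 w3=1 w6=1 w10=1 w5=0 w9=1 w8=0 clk=1 w4=0 w7=0 w2=0 w0=1
t0.Δ2 w3=1 w6=0 w10=1 w5=1 w9=1 w8=0 clk=1 w4=0 w7=0 w2=0 w0=1
t0.Δ3 w3=1 w6=0 w10=0 w5=1 w9=1 w8=0 clk=1 w4=0 w7=0 w2=0 w0=1
t1.Δ0 w3=1 w6=0 w10=0 w5=1 w9=1 w8=0 clk=1 w4=0 w7=0 w2=0 w0=1
t1.Δ1 w3=1 w6=0 w10=0 w5=1 w9=1 w8=0 clk=0 w4=0 w7=0 w2=0 w0=1
t2.Δ0 w3=1 w6=0 w10=0 w5=1 w9=1 w8=0 clk=0 w4=0 w7=0 w2=0 w0=1
t2.Δ1 w3=1 w6=0 w10=0 w5=1 w9=1 w8=0 clk=1 w4=0 w7=0 w2=0 w0=1
t2.Δ2 w3=1 w6=1 w10=0 w5=1 w9=1 w8=0 clk=1 w4=0 w7=0 w2=0 w0=1
t2.Δ3 w3=1 w6=1 w10=1 w5=1 w9=1 w8=0 clk=1 w4=0 w7=0 w2=0 w0=1
t3.Δ0 w3=1 w6=1 w10=1 w5=1 w9=1 w8=0 clk=1 w4=0 w7=0 w2=0 w0=1
t3.Δ1 w3=1 w6=1 w10=1 w5=1 w9=1 w8=0 clk=0 w4=0 w7=0 w2=0 w0=1
t4.Δ0 w3=1 w6=1 w10=1 w5=1 w9=1 w8=0 clk=0 w4=0 w7=0 w2=0 w0=1
t4.Δ1 w3=1 w6=1 w10=1 w5=1 w9=1 w8=0 clk=1 w4=0 w7=0 w2=0 w0=1
t4.Δ2 w3=1 w6=0 w10=1 w5=1 w9=1 w8=0 clk=1 w4=0 w7=0 w2=0 w0=1
t4.Δ3 w3=1 w6=0 w10=0 w5=1 w9=1 w8=0 clk=1 w4=0 w7=0 w2=0 w0=1
t5.Δ0 w3=1 w6=0 w10=0 w5=1 w9=1 w8=0 clk=1 w4=0 w7=0 w2=0 w0=1
t5.Δ1 w3=1 w6=0 w10=0 w5=1 w9=1 w8=0 clk=0 w4=0 w7=0 w2=0 w0=1
t6.Δ0 w3=1 w6=0 w10=0 w5=1 w9=1 w8=0 clk=0 w4=0 w7=0 w2=0 w0=1
t6.Δ1 w3=1 w6=0 w10=0 w5=1 w9=1 w8=0 clk=1 w4=0 w7=0 w2=0 w0=1
t6.Δ2 w3=1 w6=1 w10=0 w5=1 w9=1 w8=0 clk=1 w4=0 w7=0 w2=0 w0=1
t6.Δ3 w3=1 w6=1 w10=1 w5=1 w9=1 w8=0 clk=1 w4=0 w7=0 w2=0 w0=1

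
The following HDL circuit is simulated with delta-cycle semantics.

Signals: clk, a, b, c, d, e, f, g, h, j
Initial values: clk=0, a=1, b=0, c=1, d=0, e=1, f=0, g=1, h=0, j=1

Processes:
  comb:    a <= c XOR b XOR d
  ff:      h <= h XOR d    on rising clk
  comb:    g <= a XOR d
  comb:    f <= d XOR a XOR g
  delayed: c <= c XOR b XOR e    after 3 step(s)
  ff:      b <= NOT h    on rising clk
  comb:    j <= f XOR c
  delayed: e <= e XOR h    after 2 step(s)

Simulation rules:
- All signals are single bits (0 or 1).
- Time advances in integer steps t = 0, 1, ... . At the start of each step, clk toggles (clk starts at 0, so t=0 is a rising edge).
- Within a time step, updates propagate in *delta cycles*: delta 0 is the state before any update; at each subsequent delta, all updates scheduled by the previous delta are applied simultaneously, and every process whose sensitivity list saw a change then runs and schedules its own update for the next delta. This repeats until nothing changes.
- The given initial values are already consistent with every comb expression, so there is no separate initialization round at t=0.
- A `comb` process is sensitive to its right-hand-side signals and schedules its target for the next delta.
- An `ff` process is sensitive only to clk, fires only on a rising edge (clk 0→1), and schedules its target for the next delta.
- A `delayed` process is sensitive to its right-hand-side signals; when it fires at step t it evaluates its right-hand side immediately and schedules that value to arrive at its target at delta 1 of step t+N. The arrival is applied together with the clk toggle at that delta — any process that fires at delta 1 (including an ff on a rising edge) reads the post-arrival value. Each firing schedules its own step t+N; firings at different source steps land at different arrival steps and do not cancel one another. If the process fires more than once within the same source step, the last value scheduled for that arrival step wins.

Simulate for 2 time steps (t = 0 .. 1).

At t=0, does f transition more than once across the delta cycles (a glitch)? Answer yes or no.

yes

t=0 Δ0: h=0 g=1 d=0 a=1 b=0 clk=0 c=1 j=1 f=0 e=1
  Δ1: clk:0→1
  Δ2: b:0→1
  Δ3: a:1→0
  Δ4: g:1→0, f:0→1
  Δ5: j:1→0, f:1→0
  Δ6: j:0→1
  (6Δ to stable)
t=1 Δ0: h=0 g=0 d=0 a=0 b=1 clk=1 c=1 j=1 f=0 e=1
  Δ1: clk:1→0
  (1Δ to stable)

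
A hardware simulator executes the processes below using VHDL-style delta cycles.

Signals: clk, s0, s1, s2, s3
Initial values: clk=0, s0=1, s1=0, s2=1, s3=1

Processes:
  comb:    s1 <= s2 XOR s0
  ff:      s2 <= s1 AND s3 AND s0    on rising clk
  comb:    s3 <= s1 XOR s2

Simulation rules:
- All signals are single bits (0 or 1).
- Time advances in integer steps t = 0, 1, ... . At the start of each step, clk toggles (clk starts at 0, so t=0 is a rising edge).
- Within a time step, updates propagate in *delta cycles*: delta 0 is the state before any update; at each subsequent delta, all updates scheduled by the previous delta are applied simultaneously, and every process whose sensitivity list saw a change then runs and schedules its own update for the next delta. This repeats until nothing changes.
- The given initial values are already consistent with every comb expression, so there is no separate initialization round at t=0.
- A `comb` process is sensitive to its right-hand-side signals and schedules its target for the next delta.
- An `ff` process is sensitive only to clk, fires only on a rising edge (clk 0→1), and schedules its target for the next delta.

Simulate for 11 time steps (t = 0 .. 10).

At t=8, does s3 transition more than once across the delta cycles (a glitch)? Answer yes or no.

yes

t=0 Δ0: s1=0 s0=1 s2=1 clk=0 s3=1
  Δ1: clk:0→1
  Δ2: s2:1→0
  Δ3: s1:0→1, s3:1→0
  Δ4: s3:0→1
  (4Δ to stable)
t=1 Δ0: s1=1 s0=1 s2=0 clk=1 s3=1
  Δ1: clk:1→0
  (1Δ to stable)
t=2 Δ0: s1=1 s0=1 s2=0 clk=0 s3=1
  Δ1: clk:0→1
  Δ2: s2:0→1
  Δ3: s1:1→0, s3:1→0
  Δ4: s3:0→1
  (4Δ to stable)
t=3 Δ0: s1=0 s0=1 s2=1 clk=1 s3=1
  Δ1: clk:1→0
  (1Δ to stable)
t=4 Δ0: s1=0 s0=1 s2=1 clk=0 s3=1
  Δ1: clk:0→1
  Δ2: s2:1→0
  Δ3: s1:0→1, s3:1→0
  Δ4: s3:0→1
  (4Δ to stable)
t=5 Δ0: s1=1 s0=1 s2=0 clk=1 s3=1
  Δ1: clk:1→0
  (1Δ to stable)
t=6 Δ0: s1=1 s0=1 s2=0 clk=0 s3=1
  Δ1: clk:0→1
  Δ2: s2:0→1
  Δ3: s1:1→0, s3:1→0
  Δ4: s3:0→1
  (4Δ to stable)
t=7 Δ0: s1=0 s0=1 s2=1 clk=1 s3=1
  Δ1: clk:1→0
  (1Δ to stable)
t=8 Δ0: s1=0 s0=1 s2=1 clk=0 s3=1
  Δ1: clk:0→1
  Δ2: s2:1→0
  Δ3: s1:0→1, s3:1→0
  Δ4: s3:0→1
  (4Δ to stable)
t=9 Δ0: s1=1 s0=1 s2=0 clk=1 s3=1
  Δ1: clk:1→0
  (1Δ to stable)
t=10 Δ0: s1=1 s0=1 s2=0 clk=0 s3=1
  Δ1: clk:0→1
  Δ2: s2:0→1
  Δ3: s1:1→0, s3:1→0
  Δ4: s3:0→1
  (4Δ to stable)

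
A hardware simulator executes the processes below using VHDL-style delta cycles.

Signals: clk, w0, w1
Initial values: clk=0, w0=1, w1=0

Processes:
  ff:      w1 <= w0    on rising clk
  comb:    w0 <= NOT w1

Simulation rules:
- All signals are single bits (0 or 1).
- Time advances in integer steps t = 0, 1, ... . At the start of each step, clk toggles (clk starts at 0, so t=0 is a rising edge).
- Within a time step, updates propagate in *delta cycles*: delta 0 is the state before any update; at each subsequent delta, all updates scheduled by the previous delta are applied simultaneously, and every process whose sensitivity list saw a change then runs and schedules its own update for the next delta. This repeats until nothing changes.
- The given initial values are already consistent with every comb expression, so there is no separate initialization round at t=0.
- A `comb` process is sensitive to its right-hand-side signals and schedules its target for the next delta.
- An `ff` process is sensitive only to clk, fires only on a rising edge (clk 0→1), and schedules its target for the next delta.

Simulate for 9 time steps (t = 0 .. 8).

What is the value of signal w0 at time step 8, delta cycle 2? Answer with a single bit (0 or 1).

1

t=0 Δ0: clk=0 w0=1 w1=0
  Δ1: clk:0→1
  Δ2: w1:0→1
  Δ3: w0:1→0
  (3Δ to stable)
t=1 Δ0: clk=1 w0=0 w1=1
  Δ1: clk:1→0
  (1Δ to stable)
t=2 Δ0: clk=0 w0=0 w1=1
  Δ1: clk:0→1
  Δ2: w1:1→0
  Δ3: w0:0→1
  (3Δ to stable)
t=3 Δ0: clk=1 w0=1 w1=0
  Δ1: clk:1→0
  (1Δ to stable)
t=4 Δ0: clk=0 w0=1 w1=0
  Δ1: clk:0→1
  Δ2: w1:0→1
  Δ3: w0:1→0
  (3Δ to stable)
t=5 Δ0: clk=1 w0=0 w1=1
  Δ1: clk:1→0
  (1Δ to stable)
t=6 Δ0: clk=0 w0=0 w1=1
  Δ1: clk:0→1
  Δ2: w1:1→0
  Δ3: w0:0→1
  (3Δ to stable)
t=7 Δ0: clk=1 w0=1 w1=0
  Δ1: clk:1→0
  (1Δ to stable)
t=8 Δ0: clk=0 w0=1 w1=0
  Δ1: clk:0→1
  Δ2: w1:0→1
  Δ3: w0:1→0
  (3Δ to stable)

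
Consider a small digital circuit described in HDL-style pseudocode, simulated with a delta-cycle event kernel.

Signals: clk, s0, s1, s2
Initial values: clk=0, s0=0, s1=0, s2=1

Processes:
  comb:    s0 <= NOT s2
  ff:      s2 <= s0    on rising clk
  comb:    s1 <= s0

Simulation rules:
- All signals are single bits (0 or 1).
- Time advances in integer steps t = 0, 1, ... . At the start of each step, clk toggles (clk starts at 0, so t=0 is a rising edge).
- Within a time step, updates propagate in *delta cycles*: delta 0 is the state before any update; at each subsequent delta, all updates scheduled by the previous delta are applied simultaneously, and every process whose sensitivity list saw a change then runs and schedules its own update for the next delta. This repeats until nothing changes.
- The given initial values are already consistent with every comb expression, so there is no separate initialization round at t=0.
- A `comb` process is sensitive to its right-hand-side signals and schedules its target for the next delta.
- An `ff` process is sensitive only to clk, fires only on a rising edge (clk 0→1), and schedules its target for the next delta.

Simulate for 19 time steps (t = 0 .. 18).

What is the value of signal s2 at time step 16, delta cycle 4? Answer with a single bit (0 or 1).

0

[bits: clk,s0,s1,s2]
t=0: Δ0=0001 Δ1=1001 Δ2=1000 Δ3=1100 Δ4=1110 | 4Δ
t=1: Δ0=1110 Δ1=0110 | 1Δ
t=2: Δ0=0110 Δ1=1110 Δ2=1111 Δ3=1011 Δ4=1001 | 4Δ
t=3: Δ0=1001 Δ1=0001 | 1Δ
t=4: Δ0=0001 Δ1=1001 Δ2=1000 Δ3=1100 Δ4=1110 | 4Δ
t=5: Δ0=1110 Δ1=0110 | 1Δ
t=6: Δ0=0110 Δ1=1110 Δ2=1111 Δ3=1011 Δ4=1001 | 4Δ
t=7: Δ0=1001 Δ1=0001 | 1Δ
t=8: Δ0=0001 Δ1=1001 Δ2=1000 Δ3=1100 Δ4=1110 | 4Δ
t=9: Δ0=1110 Δ1=0110 | 1Δ
t=10: Δ0=0110 Δ1=1110 Δ2=1111 Δ3=1011 Δ4=1001 | 4Δ
t=11: Δ0=1001 Δ1=0001 | 1Δ
t=12: Δ0=0001 Δ1=1001 Δ2=1000 Δ3=1100 Δ4=1110 | 4Δ
t=13: Δ0=1110 Δ1=0110 | 1Δ
t=14: Δ0=0110 Δ1=1110 Δ2=1111 Δ3=1011 Δ4=1001 | 4Δ
t=15: Δ0=1001 Δ1=0001 | 1Δ
t=16: Δ0=0001 Δ1=1001 Δ2=1000 Δ3=1100 Δ4=1110 | 4Δ
t=17: Δ0=1110 Δ1=0110 | 1Δ
t=18: Δ0=0110 Δ1=1110 Δ2=1111 Δ3=1011 Δ4=1001 | 4Δ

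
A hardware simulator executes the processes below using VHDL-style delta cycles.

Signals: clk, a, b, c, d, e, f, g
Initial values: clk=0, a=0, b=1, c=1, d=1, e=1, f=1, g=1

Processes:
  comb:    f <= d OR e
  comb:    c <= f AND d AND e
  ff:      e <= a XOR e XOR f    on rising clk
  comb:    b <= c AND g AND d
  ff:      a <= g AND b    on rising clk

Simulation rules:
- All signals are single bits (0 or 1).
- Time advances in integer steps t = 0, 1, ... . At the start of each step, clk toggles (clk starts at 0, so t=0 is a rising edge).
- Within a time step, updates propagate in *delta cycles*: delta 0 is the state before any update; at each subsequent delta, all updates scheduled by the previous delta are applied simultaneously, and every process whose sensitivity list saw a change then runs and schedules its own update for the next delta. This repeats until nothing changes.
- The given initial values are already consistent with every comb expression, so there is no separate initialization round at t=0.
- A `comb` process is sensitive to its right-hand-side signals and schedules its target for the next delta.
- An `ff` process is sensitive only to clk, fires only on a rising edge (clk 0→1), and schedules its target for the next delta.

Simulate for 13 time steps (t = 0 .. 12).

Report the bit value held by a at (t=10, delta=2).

t0.Δ0 a=0 f=1 d=1 g=1 clk=0 b=1 c=1 e=1
t0.Δ1 a=0 f=1 d=1 g=1 clk=1 b=1 c=1 e=1
t0.Δ2 a=1 f=1 d=1 g=1 clk=1 b=1 c=1 e=0
t0.Δ3 a=1 f=1 d=1 g=1 clk=1 b=1 c=0 e=0
t0.Δ4 a=1 f=1 d=1 g=1 clk=1 b=0 c=0 e=0
t1.Δ0 a=1 f=1 d=1 g=1 clk=1 b=0 c=0 e=0
t1.Δ1 a=1 f=1 d=1 g=1 clk=0 b=0 c=0 e=0
t2.Δ0 a=1 f=1 d=1 g=1 clk=0 b=0 c=0 e=0
t2.Δ1 a=1 f=1 d=1 g=1 clk=1 b=0 c=0 e=0
t2.Δ2 a=0 f=1 d=1 g=1 clk=1 b=0 c=0 e=0
t3.Δ0 a=0 f=1 d=1 g=1 clk=1 b=0 c=0 e=0
t3.Δ1 a=0 f=1 d=1 g=1 clk=0 b=0 c=0 e=0
t4.Δ0 a=0 f=1 d=1 g=1 clk=0 b=0 c=0 e=0
t4.Δ1 a=0 f=1 d=1 g=1 clk=1 b=0 c=0 e=0
t4.Δ2 a=0 f=1 d=1 g=1 clk=1 b=0 c=0 e=1
t4.Δ3 a=0 f=1 d=1 g=1 clk=1 b=0 c=1 e=1
t4.Δ4 a=0 f=1 d=1 g=1 clk=1 b=1 c=1 e=1
t5.Δ0 a=0 f=1 d=1 g=1 clk=1 b=1 c=1 e=1
t5.Δ1 a=0 f=1 d=1 g=1 clk=0 b=1 c=1 e=1
t6.Δ0 a=0 f=1 d=1 g=1 clk=0 b=1 c=1 e=1
t6.Δ1 a=0 f=1 d=1 g=1 clk=1 b=1 c=1 e=1
t6.Δ2 a=1 f=1 d=1 g=1 clk=1 b=1 c=1 e=0
t6.Δ3 a=1 f=1 d=1 g=1 clk=1 b=1 c=0 e=0
t6.Δ4 a=1 f=1 d=1 g=1 clk=1 b=0 c=0 e=0
t7.Δ0 a=1 f=1 d=1 g=1 clk=1 b=0 c=0 e=0
t7.Δ1 a=1 f=1 d=1 g=1 clk=0 b=0 c=0 e=0
t8.Δ0 a=1 f=1 d=1 g=1 clk=0 b=0 c=0 e=0
t8.Δ1 a=1 f=1 d=1 g=1 clk=1 b=0 c=0 e=0
t8.Δ2 a=0 f=1 d=1 g=1 clk=1 b=0 c=0 e=0
t9.Δ0 a=0 f=1 d=1 g=1 clk=1 b=0 c=0 e=0
t9.Δ1 a=0 f=1 d=1 g=1 clk=0 b=0 c=0 e=0
t10.Δ0 a=0 f=1 d=1 g=1 clk=0 b=0 c=0 e=0
t10.Δ1 a=0 f=1 d=1 g=1 clk=1 b=0 c=0 e=0
t10.Δ2 a=0 f=1 d=1 g=1 clk=1 b=0 c=0 e=1
t10.Δ3 a=0 f=1 d=1 g=1 clk=1 b=0 c=1 e=1
t10.Δ4 a=0 f=1 d=1 g=1 clk=1 b=1 c=1 e=1
t11.Δ0 a=0 f=1 d=1 g=1 clk=1 b=1 c=1 e=1
t11.Δ1 a=0 f=1 d=1 g=1 clk=0 b=1 c=1 e=1
t12.Δ0 a=0 f=1 d=1 g=1 clk=0 b=1 c=1 e=1
t12.Δ1 a=0 f=1 d=1 g=1 clk=1 b=1 c=1 e=1
t12.Δ2 a=1 f=1 d=1 g=1 clk=1 b=1 c=1 e=0
t12.Δ3 a=1 f=1 d=1 g=1 clk=1 b=1 c=0 e=0
t12.Δ4 a=1 f=1 d=1 g=1 clk=1 b=0 c=0 e=0

0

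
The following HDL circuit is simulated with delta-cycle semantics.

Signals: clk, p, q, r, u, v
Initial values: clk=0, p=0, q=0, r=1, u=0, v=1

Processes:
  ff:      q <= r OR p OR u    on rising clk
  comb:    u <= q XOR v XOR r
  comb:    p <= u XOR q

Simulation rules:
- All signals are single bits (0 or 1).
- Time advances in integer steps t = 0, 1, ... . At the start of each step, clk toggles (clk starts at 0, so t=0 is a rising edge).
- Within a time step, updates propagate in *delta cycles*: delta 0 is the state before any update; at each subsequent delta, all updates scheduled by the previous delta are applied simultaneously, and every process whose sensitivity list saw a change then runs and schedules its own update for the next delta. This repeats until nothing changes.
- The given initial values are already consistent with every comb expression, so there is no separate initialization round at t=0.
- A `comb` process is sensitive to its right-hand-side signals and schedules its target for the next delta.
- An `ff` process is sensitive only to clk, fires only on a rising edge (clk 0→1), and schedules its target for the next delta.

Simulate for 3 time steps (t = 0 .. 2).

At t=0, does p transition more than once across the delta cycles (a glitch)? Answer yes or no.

yes

t=0 Δ0: u=0 q=0 p=0 r=1 clk=0 v=1
  Δ1: clk:0→1
  Δ2: q:0→1
  Δ3: u:0→1, p:0→1
  Δ4: p:1→0
  (4Δ to stable)
t=1 Δ0: u=1 q=1 p=0 r=1 clk=1 v=1
  Δ1: clk:1→0
  (1Δ to stable)
t=2 Δ0: u=1 q=1 p=0 r=1 clk=0 v=1
  Δ1: clk:0→1
  (1Δ to stable)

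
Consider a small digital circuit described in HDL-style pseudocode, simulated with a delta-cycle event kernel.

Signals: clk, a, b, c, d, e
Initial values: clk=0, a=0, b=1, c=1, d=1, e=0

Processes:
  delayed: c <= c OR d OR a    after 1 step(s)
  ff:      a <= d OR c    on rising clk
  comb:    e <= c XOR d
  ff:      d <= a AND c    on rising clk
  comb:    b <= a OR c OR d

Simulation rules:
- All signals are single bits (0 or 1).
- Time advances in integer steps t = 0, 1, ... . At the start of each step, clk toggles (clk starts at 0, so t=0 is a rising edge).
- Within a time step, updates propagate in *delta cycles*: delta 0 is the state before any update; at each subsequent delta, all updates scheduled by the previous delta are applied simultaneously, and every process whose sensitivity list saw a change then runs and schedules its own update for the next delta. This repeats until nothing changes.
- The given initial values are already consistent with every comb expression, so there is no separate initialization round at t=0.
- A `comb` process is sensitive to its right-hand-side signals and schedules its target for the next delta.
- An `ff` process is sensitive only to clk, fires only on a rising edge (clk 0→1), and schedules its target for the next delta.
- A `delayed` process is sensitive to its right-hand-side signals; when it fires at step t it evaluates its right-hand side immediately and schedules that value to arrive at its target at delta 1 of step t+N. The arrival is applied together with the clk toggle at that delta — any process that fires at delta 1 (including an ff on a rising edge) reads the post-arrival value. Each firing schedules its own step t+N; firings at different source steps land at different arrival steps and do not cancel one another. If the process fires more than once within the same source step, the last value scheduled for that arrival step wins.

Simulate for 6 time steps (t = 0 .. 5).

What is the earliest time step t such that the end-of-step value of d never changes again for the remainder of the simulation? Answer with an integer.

t0.Δ0 b=1 d=1 a=0 c=1 clk=0 e=0
t0.Δ1 b=1 d=1 a=0 c=1 clk=1 e=0
t0.Δ2 b=1 d=0 a=1 c=1 clk=1 e=0
t0.Δ3 b=1 d=0 a=1 c=1 clk=1 e=1
t1.Δ0 b=1 d=0 a=1 c=1 clk=1 e=1
t1.Δ1 b=1 d=0 a=1 c=1 clk=0 e=1
t2.Δ0 b=1 d=0 a=1 c=1 clk=0 e=1
t2.Δ1 b=1 d=0 a=1 c=1 clk=1 e=1
t2.Δ2 b=1 d=1 a=1 c=1 clk=1 e=1
t2.Δ3 b=1 d=1 a=1 c=1 clk=1 e=0
t3.Δ0 b=1 d=1 a=1 c=1 clk=1 e=0
t3.Δ1 b=1 d=1 a=1 c=1 clk=0 e=0
t4.Δ0 b=1 d=1 a=1 c=1 clk=0 e=0
t4.Δ1 b=1 d=1 a=1 c=1 clk=1 e=0
t5.Δ0 b=1 d=1 a=1 c=1 clk=1 e=0
t5.Δ1 b=1 d=1 a=1 c=1 clk=0 e=0

2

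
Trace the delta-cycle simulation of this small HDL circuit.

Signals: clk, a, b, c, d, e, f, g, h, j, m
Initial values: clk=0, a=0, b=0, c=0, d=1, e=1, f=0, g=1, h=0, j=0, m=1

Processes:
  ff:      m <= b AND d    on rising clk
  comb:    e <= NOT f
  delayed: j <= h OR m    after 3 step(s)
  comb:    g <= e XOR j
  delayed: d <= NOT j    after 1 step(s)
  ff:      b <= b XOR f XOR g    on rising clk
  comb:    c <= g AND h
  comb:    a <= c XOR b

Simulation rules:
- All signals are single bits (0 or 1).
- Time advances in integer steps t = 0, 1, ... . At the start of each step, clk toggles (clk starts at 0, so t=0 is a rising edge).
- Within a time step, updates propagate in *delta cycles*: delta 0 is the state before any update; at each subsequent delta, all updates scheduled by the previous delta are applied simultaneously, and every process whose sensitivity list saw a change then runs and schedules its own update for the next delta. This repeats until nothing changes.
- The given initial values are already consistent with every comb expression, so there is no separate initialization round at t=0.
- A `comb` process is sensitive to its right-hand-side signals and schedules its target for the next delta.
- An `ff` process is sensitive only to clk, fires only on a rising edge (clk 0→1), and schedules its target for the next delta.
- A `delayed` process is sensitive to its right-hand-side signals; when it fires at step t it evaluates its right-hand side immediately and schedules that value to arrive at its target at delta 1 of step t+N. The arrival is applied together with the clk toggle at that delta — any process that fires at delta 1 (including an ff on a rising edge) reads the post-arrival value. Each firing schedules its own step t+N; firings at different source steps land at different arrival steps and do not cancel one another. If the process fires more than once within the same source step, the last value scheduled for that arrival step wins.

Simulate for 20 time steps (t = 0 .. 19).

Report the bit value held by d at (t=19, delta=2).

0

t=0 Δ0: d=1 h=0 b=0 j=0 clk=0 a=0 f=0 c=0 g=1 m=1 e=1
  Δ1: clk:0→1
  Δ2: b:0→1, m:1→0
  Δ3: a:0→1
  (3Δ to stable)
t=1 Δ0: d=1 h=0 b=1 j=0 clk=1 a=1 f=0 c=0 g=1 m=0 e=1
  Δ1: clk:1→0
  (1Δ to stable)
t=2 Δ0: d=1 h=0 b=1 j=0 clk=0 a=1 f=0 c=0 g=1 m=0 e=1
  Δ1: clk:0→1
  Δ2: b:1→0, m:0→1
  Δ3: a:1→0
  (3Δ to stable)
t=3 Δ0: d=1 h=0 b=0 j=0 clk=1 a=0 f=0 c=0 g=1 m=1 e=1
  Δ1: clk:1→0
  (1Δ to stable)
t=4 Δ0: d=1 h=0 b=0 j=0 clk=0 a=0 f=0 c=0 g=1 m=1 e=1
  Δ1: clk:0→1
  Δ2: b:0→1, m:1→0
  Δ3: a:0→1
  (3Δ to stable)
t=5 Δ0: d=1 h=0 b=1 j=0 clk=1 a=1 f=0 c=0 g=1 m=0 e=1
  Δ1: j:0→1, clk:1→0
  Δ2: g:1→0
  (2Δ to stable)
t=6 Δ0: d=1 h=0 b=1 j=1 clk=0 a=1 f=0 c=0 g=0 m=0 e=1
  Δ1: d:1→0, clk:0→1
  (1Δ to stable)
t=7 Δ0: d=0 h=0 b=1 j=1 clk=1 a=1 f=0 c=0 g=0 m=0 e=1
  Δ1: j:1→0, clk:1→0
  Δ2: g:0→1
  (2Δ to stable)
t=8 Δ0: d=0 h=0 b=1 j=0 clk=0 a=1 f=0 c=0 g=1 m=0 e=1
  Δ1: d:0→1, clk:0→1
  Δ2: b:1→0, m:0→1
  Δ3: a:1→0
  (3Δ to stable)
t=9 Δ0: d=1 h=0 b=0 j=0 clk=1 a=0 f=0 c=0 g=1 m=1 e=1
  Δ1: clk:1→0
  (1Δ to stable)
t=10 Δ0: d=1 h=0 b=0 j=0 clk=0 a=0 f=0 c=0 g=1 m=1 e=1
  Δ1: clk:0→1
  Δ2: b:0→1, m:1→0
  Δ3: a:0→1
  (3Δ to stable)
t=11 Δ0: d=1 h=0 b=1 j=0 clk=1 a=1 f=0 c=0 g=1 m=0 e=1
  Δ1: j:0→1, clk:1→0
  Δ2: g:1→0
  (2Δ to stable)
t=12 Δ0: d=1 h=0 b=1 j=1 clk=0 a=1 f=0 c=0 g=0 m=0 e=1
  Δ1: d:1→0, clk:0→1
  (1Δ to stable)
t=13 Δ0: d=0 h=0 b=1 j=1 clk=1 a=1 f=0 c=0 g=0 m=0 e=1
  Δ1: j:1→0, clk:1→0
  Δ2: g:0→1
  (2Δ to stable)
t=14 Δ0: d=0 h=0 b=1 j=0 clk=0 a=1 f=0 c=0 g=1 m=0 e=1
  Δ1: d:0→1, clk:0→1
  Δ2: b:1→0, m:0→1
  Δ3: a:1→0
  (3Δ to stable)
t=15 Δ0: d=1 h=0 b=0 j=0 clk=1 a=0 f=0 c=0 g=1 m=1 e=1
  Δ1: clk:1→0
  (1Δ to stable)
t=16 Δ0: d=1 h=0 b=0 j=0 clk=0 a=0 f=0 c=0 g=1 m=1 e=1
  Δ1: clk:0→1
  Δ2: b:0→1, m:1→0
  Δ3: a:0→1
  (3Δ to stable)
t=17 Δ0: d=1 h=0 b=1 j=0 clk=1 a=1 f=0 c=0 g=1 m=0 e=1
  Δ1: j:0→1, clk:1→0
  Δ2: g:1→0
  (2Δ to stable)
t=18 Δ0: d=1 h=0 b=1 j=1 clk=0 a=1 f=0 c=0 g=0 m=0 e=1
  Δ1: d:1→0, clk:0→1
  (1Δ to stable)
t=19 Δ0: d=0 h=0 b=1 j=1 clk=1 a=1 f=0 c=0 g=0 m=0 e=1
  Δ1: j:1→0, clk:1→0
  Δ2: g:0→1
  (2Δ to stable)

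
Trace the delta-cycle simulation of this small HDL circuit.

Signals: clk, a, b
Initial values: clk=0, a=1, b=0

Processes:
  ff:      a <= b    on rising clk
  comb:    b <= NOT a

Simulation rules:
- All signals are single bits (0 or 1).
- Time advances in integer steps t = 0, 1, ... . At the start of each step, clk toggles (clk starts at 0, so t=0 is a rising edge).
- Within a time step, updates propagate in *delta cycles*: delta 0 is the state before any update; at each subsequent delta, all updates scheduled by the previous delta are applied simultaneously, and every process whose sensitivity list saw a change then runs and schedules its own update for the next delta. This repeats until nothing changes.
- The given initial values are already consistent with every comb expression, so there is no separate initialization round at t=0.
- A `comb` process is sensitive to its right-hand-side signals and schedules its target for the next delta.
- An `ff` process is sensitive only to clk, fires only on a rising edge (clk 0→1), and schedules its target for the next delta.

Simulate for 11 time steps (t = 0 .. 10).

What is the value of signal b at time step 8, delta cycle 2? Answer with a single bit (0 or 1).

0

t=0 Δ0: b=0 clk=0 a=1
  Δ1: clk:0→1
  Δ2: a:1→0
  Δ3: b:0→1
  (3Δ to stable)
t=1 Δ0: b=1 clk=1 a=0
  Δ1: clk:1→0
  (1Δ to stable)
t=2 Δ0: b=1 clk=0 a=0
  Δ1: clk:0→1
  Δ2: a:0→1
  Δ3: b:1→0
  (3Δ to stable)
t=3 Δ0: b=0 clk=1 a=1
  Δ1: clk:1→0
  (1Δ to stable)
t=4 Δ0: b=0 clk=0 a=1
  Δ1: clk:0→1
  Δ2: a:1→0
  Δ3: b:0→1
  (3Δ to stable)
t=5 Δ0: b=1 clk=1 a=0
  Δ1: clk:1→0
  (1Δ to stable)
t=6 Δ0: b=1 clk=0 a=0
  Δ1: clk:0→1
  Δ2: a:0→1
  Δ3: b:1→0
  (3Δ to stable)
t=7 Δ0: b=0 clk=1 a=1
  Δ1: clk:1→0
  (1Δ to stable)
t=8 Δ0: b=0 clk=0 a=1
  Δ1: clk:0→1
  Δ2: a:1→0
  Δ3: b:0→1
  (3Δ to stable)
t=9 Δ0: b=1 clk=1 a=0
  Δ1: clk:1→0
  (1Δ to stable)
t=10 Δ0: b=1 clk=0 a=0
  Δ1: clk:0→1
  Δ2: a:0→1
  Δ3: b:1→0
  (3Δ to stable)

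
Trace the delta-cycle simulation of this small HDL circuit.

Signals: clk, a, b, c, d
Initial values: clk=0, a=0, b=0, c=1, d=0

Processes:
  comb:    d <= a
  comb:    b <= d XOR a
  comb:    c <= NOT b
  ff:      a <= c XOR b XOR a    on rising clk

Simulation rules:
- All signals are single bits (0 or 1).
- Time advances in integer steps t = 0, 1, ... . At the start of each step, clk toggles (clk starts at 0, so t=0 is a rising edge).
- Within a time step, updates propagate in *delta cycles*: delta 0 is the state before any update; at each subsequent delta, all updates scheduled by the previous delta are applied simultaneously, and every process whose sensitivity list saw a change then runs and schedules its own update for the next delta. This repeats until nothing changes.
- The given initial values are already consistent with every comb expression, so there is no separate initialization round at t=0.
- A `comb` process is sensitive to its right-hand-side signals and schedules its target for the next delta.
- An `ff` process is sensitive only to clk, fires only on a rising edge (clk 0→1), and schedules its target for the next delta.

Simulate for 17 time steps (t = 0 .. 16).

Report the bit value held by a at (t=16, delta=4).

[bits: b,c,a,clk,d]
t=0: Δ0=01000 Δ1=01010 Δ2=01110 Δ3=11111 Δ4=00111 Δ5=01111 | 5Δ
t=1: Δ0=01111 Δ1=01101 | 1Δ
t=2: Δ0=01101 Δ1=01111 Δ2=01011 Δ3=11010 Δ4=00010 Δ5=01010 | 5Δ
t=3: Δ0=01010 Δ1=01000 | 1Δ
t=4: Δ0=01000 Δ1=01010 Δ2=01110 Δ3=11111 Δ4=00111 Δ5=01111 | 5Δ
t=5: Δ0=01111 Δ1=01101 | 1Δ
t=6: Δ0=01101 Δ1=01111 Δ2=01011 Δ3=11010 Δ4=00010 Δ5=01010 | 5Δ
t=7: Δ0=01010 Δ1=01000 | 1Δ
t=8: Δ0=01000 Δ1=01010 Δ2=01110 Δ3=11111 Δ4=00111 Δ5=01111 | 5Δ
t=9: Δ0=01111 Δ1=01101 | 1Δ
t=10: Δ0=01101 Δ1=01111 Δ2=01011 Δ3=11010 Δ4=00010 Δ5=01010 | 5Δ
t=11: Δ0=01010 Δ1=01000 | 1Δ
t=12: Δ0=01000 Δ1=01010 Δ2=01110 Δ3=11111 Δ4=00111 Δ5=01111 | 5Δ
t=13: Δ0=01111 Δ1=01101 | 1Δ
t=14: Δ0=01101 Δ1=01111 Δ2=01011 Δ3=11010 Δ4=00010 Δ5=01010 | 5Δ
t=15: Δ0=01010 Δ1=01000 | 1Δ
t=16: Δ0=01000 Δ1=01010 Δ2=01110 Δ3=11111 Δ4=00111 Δ5=01111 | 5Δ

1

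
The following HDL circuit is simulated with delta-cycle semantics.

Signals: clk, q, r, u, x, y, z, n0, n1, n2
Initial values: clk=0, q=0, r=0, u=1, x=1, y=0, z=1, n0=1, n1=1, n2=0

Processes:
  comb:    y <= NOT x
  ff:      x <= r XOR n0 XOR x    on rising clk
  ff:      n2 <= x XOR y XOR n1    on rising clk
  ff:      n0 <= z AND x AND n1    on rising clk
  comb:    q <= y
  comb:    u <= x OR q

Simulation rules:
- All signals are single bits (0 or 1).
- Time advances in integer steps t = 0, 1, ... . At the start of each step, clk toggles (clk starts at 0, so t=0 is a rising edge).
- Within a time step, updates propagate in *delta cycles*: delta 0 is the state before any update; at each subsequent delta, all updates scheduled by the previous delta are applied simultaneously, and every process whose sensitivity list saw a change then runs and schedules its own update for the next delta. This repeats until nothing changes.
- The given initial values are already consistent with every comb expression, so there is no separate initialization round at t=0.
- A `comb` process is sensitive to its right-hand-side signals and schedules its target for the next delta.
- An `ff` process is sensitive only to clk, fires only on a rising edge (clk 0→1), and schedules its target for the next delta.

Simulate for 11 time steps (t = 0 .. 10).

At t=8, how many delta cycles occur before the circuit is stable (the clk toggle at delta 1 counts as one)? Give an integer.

t=0 Δ0: r=0 x=1 z=1 clk=0 u=1 q=0 n1=1 y=0 n0=1 n2=0
  Δ1: clk:0→1
  Δ2: x:1→0
  Δ3: u:1→0, y:0→1
  Δ4: q:0→1
  Δ5: u:0→1
  (5Δ to stable)
t=1 Δ0: r=0 x=0 z=1 clk=1 u=1 q=1 n1=1 y=1 n0=1 n2=0
  Δ1: clk:1→0
  (1Δ to stable)
t=2 Δ0: r=0 x=0 z=1 clk=0 u=1 q=1 n1=1 y=1 n0=1 n2=0
  Δ1: clk:0→1
  Δ2: x:0→1, n0:1→0
  Δ3: y:1→0
  Δ4: q:1→0
  (4Δ to stable)
t=3 Δ0: r=0 x=1 z=1 clk=1 u=1 q=0 n1=1 y=0 n0=0 n2=0
  Δ1: clk:1→0
  (1Δ to stable)
t=4 Δ0: r=0 x=1 z=1 clk=0 u=1 q=0 n1=1 y=0 n0=0 n2=0
  Δ1: clk:0→1
  Δ2: n0:0→1
  (2Δ to stable)
t=5 Δ0: r=0 x=1 z=1 clk=1 u=1 q=0 n1=1 y=0 n0=1 n2=0
  Δ1: clk:1→0
  (1Δ to stable)
t=6 Δ0: r=0 x=1 z=1 clk=0 u=1 q=0 n1=1 y=0 n0=1 n2=0
  Δ1: clk:0→1
  Δ2: x:1→0
  Δ3: u:1→0, y:0→1
  Δ4: q:0→1
  Δ5: u:0→1
  (5Δ to stable)
t=7 Δ0: r=0 x=0 z=1 clk=1 u=1 q=1 n1=1 y=1 n0=1 n2=0
  Δ1: clk:1→0
  (1Δ to stable)
t=8 Δ0: r=0 x=0 z=1 clk=0 u=1 q=1 n1=1 y=1 n0=1 n2=0
  Δ1: clk:0→1
  Δ2: x:0→1, n0:1→0
  Δ3: y:1→0
  Δ4: q:1→0
  (4Δ to stable)
t=9 Δ0: r=0 x=1 z=1 clk=1 u=1 q=0 n1=1 y=0 n0=0 n2=0
  Δ1: clk:1→0
  (1Δ to stable)
t=10 Δ0: r=0 x=1 z=1 clk=0 u=1 q=0 n1=1 y=0 n0=0 n2=0
  Δ1: clk:0→1
  Δ2: n0:0→1
  (2Δ to stable)

4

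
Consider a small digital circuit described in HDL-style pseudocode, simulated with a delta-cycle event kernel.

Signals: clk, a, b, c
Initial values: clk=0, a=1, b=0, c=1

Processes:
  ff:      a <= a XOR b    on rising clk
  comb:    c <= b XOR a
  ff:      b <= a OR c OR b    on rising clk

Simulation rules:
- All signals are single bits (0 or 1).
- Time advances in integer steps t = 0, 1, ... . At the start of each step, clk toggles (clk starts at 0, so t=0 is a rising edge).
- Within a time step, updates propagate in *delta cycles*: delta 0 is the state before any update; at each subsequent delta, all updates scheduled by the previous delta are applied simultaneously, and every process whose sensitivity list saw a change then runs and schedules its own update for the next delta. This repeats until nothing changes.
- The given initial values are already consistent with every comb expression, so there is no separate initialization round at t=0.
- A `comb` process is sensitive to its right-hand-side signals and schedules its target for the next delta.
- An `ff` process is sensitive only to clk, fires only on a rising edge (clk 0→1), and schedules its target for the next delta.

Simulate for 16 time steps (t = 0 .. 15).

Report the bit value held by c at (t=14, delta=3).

t=0 Δ0: a=1 c=1 clk=0 b=0
  Δ1: clk:0→1
  Δ2: b:0→1
  Δ3: c:1→0
  (3Δ to stable)
t=1 Δ0: a=1 c=0 clk=1 b=1
  Δ1: clk:1→0
  (1Δ to stable)
t=2 Δ0: a=1 c=0 clk=0 b=1
  Δ1: clk:0→1
  Δ2: a:1→0
  Δ3: c:0→1
  (3Δ to stable)
t=3 Δ0: a=0 c=1 clk=1 b=1
  Δ1: clk:1→0
  (1Δ to stable)
t=4 Δ0: a=0 c=1 clk=0 b=1
  Δ1: clk:0→1
  Δ2: a:0→1
  Δ3: c:1→0
  (3Δ to stable)
t=5 Δ0: a=1 c=0 clk=1 b=1
  Δ1: clk:1→0
  (1Δ to stable)
t=6 Δ0: a=1 c=0 clk=0 b=1
  Δ1: clk:0→1
  Δ2: a:1→0
  Δ3: c:0→1
  (3Δ to stable)
t=7 Δ0: a=0 c=1 clk=1 b=1
  Δ1: clk:1→0
  (1Δ to stable)
t=8 Δ0: a=0 c=1 clk=0 b=1
  Δ1: clk:0→1
  Δ2: a:0→1
  Δ3: c:1→0
  (3Δ to stable)
t=9 Δ0: a=1 c=0 clk=1 b=1
  Δ1: clk:1→0
  (1Δ to stable)
t=10 Δ0: a=1 c=0 clk=0 b=1
  Δ1: clk:0→1
  Δ2: a:1→0
  Δ3: c:0→1
  (3Δ to stable)
t=11 Δ0: a=0 c=1 clk=1 b=1
  Δ1: clk:1→0
  (1Δ to stable)
t=12 Δ0: a=0 c=1 clk=0 b=1
  Δ1: clk:0→1
  Δ2: a:0→1
  Δ3: c:1→0
  (3Δ to stable)
t=13 Δ0: a=1 c=0 clk=1 b=1
  Δ1: clk:1→0
  (1Δ to stable)
t=14 Δ0: a=1 c=0 clk=0 b=1
  Δ1: clk:0→1
  Δ2: a:1→0
  Δ3: c:0→1
  (3Δ to stable)
t=15 Δ0: a=0 c=1 clk=1 b=1
  Δ1: clk:1→0
  (1Δ to stable)

1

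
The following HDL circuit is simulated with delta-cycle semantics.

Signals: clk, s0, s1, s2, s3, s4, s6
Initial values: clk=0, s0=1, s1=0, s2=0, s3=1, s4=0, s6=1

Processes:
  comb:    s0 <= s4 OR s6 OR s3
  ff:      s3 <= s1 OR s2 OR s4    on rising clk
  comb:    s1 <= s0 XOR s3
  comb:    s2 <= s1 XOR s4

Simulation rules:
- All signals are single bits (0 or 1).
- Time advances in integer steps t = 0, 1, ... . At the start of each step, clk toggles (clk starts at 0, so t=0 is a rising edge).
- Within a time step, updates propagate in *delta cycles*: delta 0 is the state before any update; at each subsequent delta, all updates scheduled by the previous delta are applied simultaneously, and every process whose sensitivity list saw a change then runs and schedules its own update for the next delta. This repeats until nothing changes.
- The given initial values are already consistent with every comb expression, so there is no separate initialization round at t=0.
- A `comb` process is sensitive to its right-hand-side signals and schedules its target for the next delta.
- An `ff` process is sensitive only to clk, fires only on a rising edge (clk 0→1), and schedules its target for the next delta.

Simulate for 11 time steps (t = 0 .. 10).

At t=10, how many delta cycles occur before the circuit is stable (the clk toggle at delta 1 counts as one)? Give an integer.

t0.Δ0 clk=0 s4=0 s3=1 s6=1 s2=0 s1=0 s0=1
t0.Δ1 clk=1 s4=0 s3=1 s6=1 s2=0 s1=0 s0=1
t0.Δ2 clk=1 s4=0 s3=0 s6=1 s2=0 s1=0 s0=1
t0.Δ3 clk=1 s4=0 s3=0 s6=1 s2=0 s1=1 s0=1
t0.Δ4 clk=1 s4=0 s3=0 s6=1 s2=1 s1=1 s0=1
t1.Δ0 clk=1 s4=0 s3=0 s6=1 s2=1 s1=1 s0=1
t1.Δ1 clk=0 s4=0 s3=0 s6=1 s2=1 s1=1 s0=1
t2.Δ0 clk=0 s4=0 s3=0 s6=1 s2=1 s1=1 s0=1
t2.Δ1 clk=1 s4=0 s3=0 s6=1 s2=1 s1=1 s0=1
t2.Δ2 clk=1 s4=0 s3=1 s6=1 s2=1 s1=1 s0=1
t2.Δ3 clk=1 s4=0 s3=1 s6=1 s2=1 s1=0 s0=1
t2.Δ4 clk=1 s4=0 s3=1 s6=1 s2=0 s1=0 s0=1
t3.Δ0 clk=1 s4=0 s3=1 s6=1 s2=0 s1=0 s0=1
t3.Δ1 clk=0 s4=0 s3=1 s6=1 s2=0 s1=0 s0=1
t4.Δ0 clk=0 s4=0 s3=1 s6=1 s2=0 s1=0 s0=1
t4.Δ1 clk=1 s4=0 s3=1 s6=1 s2=0 s1=0 s0=1
t4.Δ2 clk=1 s4=0 s3=0 s6=1 s2=0 s1=0 s0=1
t4.Δ3 clk=1 s4=0 s3=0 s6=1 s2=0 s1=1 s0=1
t4.Δ4 clk=1 s4=0 s3=0 s6=1 s2=1 s1=1 s0=1
t5.Δ0 clk=1 s4=0 s3=0 s6=1 s2=1 s1=1 s0=1
t5.Δ1 clk=0 s4=0 s3=0 s6=1 s2=1 s1=1 s0=1
t6.Δ0 clk=0 s4=0 s3=0 s6=1 s2=1 s1=1 s0=1
t6.Δ1 clk=1 s4=0 s3=0 s6=1 s2=1 s1=1 s0=1
t6.Δ2 clk=1 s4=0 s3=1 s6=1 s2=1 s1=1 s0=1
t6.Δ3 clk=1 s4=0 s3=1 s6=1 s2=1 s1=0 s0=1
t6.Δ4 clk=1 s4=0 s3=1 s6=1 s2=0 s1=0 s0=1
t7.Δ0 clk=1 s4=0 s3=1 s6=1 s2=0 s1=0 s0=1
t7.Δ1 clk=0 s4=0 s3=1 s6=1 s2=0 s1=0 s0=1
t8.Δ0 clk=0 s4=0 s3=1 s6=1 s2=0 s1=0 s0=1
t8.Δ1 clk=1 s4=0 s3=1 s6=1 s2=0 s1=0 s0=1
t8.Δ2 clk=1 s4=0 s3=0 s6=1 s2=0 s1=0 s0=1
t8.Δ3 clk=1 s4=0 s3=0 s6=1 s2=0 s1=1 s0=1
t8.Δ4 clk=1 s4=0 s3=0 s6=1 s2=1 s1=1 s0=1
t9.Δ0 clk=1 s4=0 s3=0 s6=1 s2=1 s1=1 s0=1
t9.Δ1 clk=0 s4=0 s3=0 s6=1 s2=1 s1=1 s0=1
t10.Δ0 clk=0 s4=0 s3=0 s6=1 s2=1 s1=1 s0=1
t10.Δ1 clk=1 s4=0 s3=0 s6=1 s2=1 s1=1 s0=1
t10.Δ2 clk=1 s4=0 s3=1 s6=1 s2=1 s1=1 s0=1
t10.Δ3 clk=1 s4=0 s3=1 s6=1 s2=1 s1=0 s0=1
t10.Δ4 clk=1 s4=0 s3=1 s6=1 s2=0 s1=0 s0=1

4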